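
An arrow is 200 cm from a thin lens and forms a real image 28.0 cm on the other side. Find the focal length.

f = 24.6 cm (converging)

Real image ⇒ d_i = +28.0 cm.
1/f = 1/d_o + 1/d_i = 1/(200) + 1/(28.0) = 0.04071, so f = 24.6 cm.
Since f is positive, the thin lens is converging.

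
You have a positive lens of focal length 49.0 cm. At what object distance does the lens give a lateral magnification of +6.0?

m = −d_i/d_o ⇒ d_i = −m·d_o.
1/f = 1/d_o + 1/d_i = 1/d_o − 1/(m·d_o) = (1 − 1/m)/d_o, so d_o = f(1 − 1/m) = (49.00)(1 − 1/(+6.0)) = 40.8 cm.

40.8 cm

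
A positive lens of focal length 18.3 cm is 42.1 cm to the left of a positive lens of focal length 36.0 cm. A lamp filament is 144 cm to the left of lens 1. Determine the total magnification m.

Lens 1: 1/d_i1 = 1/(18.3) − 1/(144) = 0.04770, so d_i1 = 20.96 cm; m₁ = −d_i1/d_o1 = -0.1456.
d_o2 = 42.1 − (20.96) = 21.14 cm.
Lens 2: 1/d_i2 = 1/(36.0) − 1/(21.14) = -0.01953, so d_i2 = -51.21 cm; m₂ = −d_i2/d_o2 = +2.423.
m = m₁·m₂ = (-0.1456)(+2.423) = -0.353.

m = -0.353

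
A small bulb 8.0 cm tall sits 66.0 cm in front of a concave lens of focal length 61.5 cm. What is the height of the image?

3.86 cm

For a concave lens, f = -61.5 cm.
1/d_i = 1/f − 1/d_o = 1/(-61.50) − 1/(66.0) = -0.03141, so d_i = -31.84 cm.
m = −d_i/d_o = +0.4824.
|h_i| = |m|·h_o = 0.4824 × 8.0 = 3.86 cm. The image is virtual, upright and reduced, on the same side as the object.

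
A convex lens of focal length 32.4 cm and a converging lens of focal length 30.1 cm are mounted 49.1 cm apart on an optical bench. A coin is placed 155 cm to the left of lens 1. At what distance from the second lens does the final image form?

11.2 cm

Lens 1: 1/d_i1 = 1/f₁ − 1/d_o1 = 1/(32.4) − 1/(155) = 0.02441, so d_i1 = 40.96 cm.
The intermediate image is 40.96 cm to the right of lens 1, which is 49.1 − (40.96) = 8.140 cm to the left of lens 2, so d_o2 = +8.140 cm.
Lens 2: 1/d_i2 = 1/f₂ − 1/d_o2 = 1/(30.1) − 1/(8.140) = -0.08963, so d_i2 = -11.2 cm.
The final image is virtual, 11.2 cm to the left of lens 2 (overall magnification ≈ -0.36).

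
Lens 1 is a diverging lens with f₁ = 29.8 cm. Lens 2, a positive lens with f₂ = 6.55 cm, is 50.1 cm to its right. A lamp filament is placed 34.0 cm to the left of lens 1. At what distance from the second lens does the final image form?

7.27 cm

Lens 1 is diverging, so f₁ = −29.8 cm.
Lens 1: 1/d_i1 = 1/f₁ − 1/d_o1 = 1/(-29.8) − 1/(34.0) = -0.06297, so d_i1 = -15.88 cm.
The intermediate image is 15.88 cm to the left of lens 1 (virtual), which is 50.1 − (-15.88) = 65.98 cm to the left of lens 2, so d_o2 = +65.98 cm.
Lens 2: 1/d_i2 = 1/f₂ − 1/d_o2 = 1/(6.55) − 1/(65.98) = 0.1375, so d_i2 = 7.27 cm.
The final image is real, 7.27 cm to the right of lens 2 (overall magnification ≈ -0.051).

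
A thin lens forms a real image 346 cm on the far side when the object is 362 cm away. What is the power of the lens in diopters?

d_i = +346 cm.
1/f = 1/d_o + 1/d_i = 1/(362) + 1/(346) = 0.005653 cm⁻¹.
f = 176.9 cm = 1.769 m, so P = 1/f = +0.565 D.

P = +0.565 D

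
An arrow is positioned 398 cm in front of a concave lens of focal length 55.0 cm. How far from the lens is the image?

48.3 cm

For a concave lens, f = -55.0 cm.
Lens equation: 1/d_i = 1/f − 1/d_o = 1/(-55.00) − 1/(398) = -0.01818 − 0.002513 = -0.02069, so d_i = -48.3 cm.
The image is virtual, upright and reduced, on the same side as the object.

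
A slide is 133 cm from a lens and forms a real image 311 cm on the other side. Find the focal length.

f = 93.2 cm (converging)

Real image ⇒ d_i = +311 cm.
1/f = 1/d_o + 1/d_i = 1/(133) + 1/(311) = 0.01073, so f = 93.2 cm.
Since f is positive, the lens is converging.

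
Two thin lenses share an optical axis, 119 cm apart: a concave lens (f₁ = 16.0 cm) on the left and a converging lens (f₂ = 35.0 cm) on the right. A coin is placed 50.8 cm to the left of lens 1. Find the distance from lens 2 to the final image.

Lens 1 is diverging, so f₁ = −16.0 cm.
Lens 1: 1/d_i1 = 1/f₁ − 1/d_o1 = 1/(-16.0) − 1/(50.8) = -0.08219, so d_i1 = -12.17 cm.
The intermediate image is 12.17 cm to the left of lens 1 (virtual), which is 119 − (-12.17) = 131.2 cm to the left of lens 2, so d_o2 = +131.2 cm.
Lens 2: 1/d_i2 = 1/f₂ − 1/d_o2 = 1/(35.0) − 1/(131.2) = 0.02095, so d_i2 = 47.7 cm.
The final image is real, 47.7 cm to the right of lens 2 (overall magnification ≈ -0.087).

47.7 cm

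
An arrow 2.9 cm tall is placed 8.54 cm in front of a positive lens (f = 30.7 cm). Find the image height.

4.02 cm

1/d_i = 1/f − 1/d_o = 1/(30.70) − 1/(8.54) = -0.08452, so d_i = -11.83 cm.
m = −d_i/d_o = +1.385.
|h_i| = |m|·h_o = 1.385 × 2.9 = 4.02 cm. The image is virtual, upright and enlarged, on the same side as the object.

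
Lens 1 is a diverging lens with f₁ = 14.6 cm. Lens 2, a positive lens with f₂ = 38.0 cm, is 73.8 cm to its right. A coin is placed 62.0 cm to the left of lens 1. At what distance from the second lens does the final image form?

68.3 cm

Lens 1 is diverging, so f₁ = −14.6 cm.
Lens 1: 1/d_i1 = 1/f₁ − 1/d_o1 = 1/(-14.6) − 1/(62.0) = -0.08462, so d_i1 = -11.82 cm.
The intermediate image is 11.82 cm to the left of lens 1 (virtual), which is 73.8 − (-11.82) = 85.62 cm to the left of lens 2, so d_o2 = +85.62 cm.
Lens 2: 1/d_i2 = 1/f₂ − 1/d_o2 = 1/(38.0) − 1/(85.62) = 0.01464, so d_i2 = 68.3 cm.
The final image is real, 68.3 cm to the right of lens 2 (overall magnification ≈ -0.15).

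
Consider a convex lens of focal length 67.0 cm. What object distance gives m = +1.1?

6.09 cm

m = −d_i/d_o ⇒ d_i = −m·d_o.
1/f = 1/d_o + 1/d_i = 1/d_o − 1/(m·d_o) = (1 − 1/m)/d_o, so d_o = f(1 − 1/m) = (67.00)(1 − 1/(+1.1)) = 6.09 cm.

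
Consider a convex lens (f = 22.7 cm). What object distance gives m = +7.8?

m = −d_i/d_o ⇒ d_i = −m·d_o.
1/f = 1/d_o + 1/d_i = 1/d_o − 1/(m·d_o) = (1 − 1/m)/d_o, so d_o = f(1 − 1/m) = (22.70)(1 − 1/(+7.8)) = 19.8 cm.

19.8 cm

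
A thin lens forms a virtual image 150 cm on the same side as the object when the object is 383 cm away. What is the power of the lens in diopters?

Virtual image ⇒ d_i = −150 cm.
1/f = 1/d_o + 1/d_i = 1/(383) + 1/(-150) = -0.004056 cm⁻¹.
f = -246.6 cm = -2.466 m, so P = 1/f = -0.406 D.

P = -0.406 D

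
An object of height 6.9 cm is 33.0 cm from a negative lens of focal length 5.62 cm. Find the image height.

1.00 cm

For a negative lens, f = -5.62 cm.
1/d_i = 1/f − 1/d_o = 1/(-5.620) − 1/(33.0) = -0.2082, so d_i = -4.802 cm.
m = −d_i/d_o = +0.1455.
|h_i| = |m|·h_o = 0.1455 × 6.9 = 1.00 cm. The image is virtual, upright and reduced, on the same side as the object.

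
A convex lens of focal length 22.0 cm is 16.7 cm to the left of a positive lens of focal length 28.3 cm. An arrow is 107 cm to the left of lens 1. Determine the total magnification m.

Lens 1: 1/d_i1 = 1/(22.0) − 1/(107) = 0.03611, so d_i1 = 27.69 cm; m₁ = −d_i1/d_o1 = -0.2588.
d_o2 = 16.7 − (27.69) = -10.99 cm (virtual object).
Lens 2: 1/d_i2 = 1/(28.3) − 1/(-10.99) = 0.1263, so d_i2 = 7.916 cm; m₂ = −d_i2/d_o2 = +0.7203.
m = m₁·m₂ = (-0.2588)(+0.7203) = -0.186.

m = -0.186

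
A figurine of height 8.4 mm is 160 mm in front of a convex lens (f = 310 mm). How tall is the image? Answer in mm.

17.4 mm

1/d_i = 1/f − 1/d_o = 1/(310.0) − 1/(160) = -0.003024, so d_i = -330.7 mm.
m = −d_i/d_o = +2.067.
|h_i| = |m|·h_o = 2.067 × 8.4 = 17.4 mm. The image is virtual, upright and enlarged, on the same side as the object.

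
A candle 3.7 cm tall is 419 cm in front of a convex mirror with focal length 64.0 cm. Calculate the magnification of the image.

For a convex mirror, f = -64.0 cm.
1/d_i = 1/f − 1/d_o = 1/(-64.00) − 1/(419) = -0.01801, so d_i = -55.52 cm.
m = −d_i/d_o = −(-55.52)/(419) = +0.133.
The image is virtual, upright and reduced, behind the mirror.

m = +0.133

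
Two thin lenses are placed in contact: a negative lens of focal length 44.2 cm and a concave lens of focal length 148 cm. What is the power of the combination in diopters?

P = -2.94 D

P₁ = 1/f₁ = 1/(-0.442 m) = -2.262 D; P₂ = 1/f₂ = 1/(-1.48 m) = -0.6757 D.
For thin lenses in contact, P = P₁ + P₂ = (-2.262) + (-0.6757) = -2.94 D.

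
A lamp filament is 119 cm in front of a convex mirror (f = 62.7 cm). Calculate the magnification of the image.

m = +0.345

For a convex mirror, f = -62.7 cm.
1/d_i = 1/f − 1/d_o = 1/(-62.70) − 1/(119) = -0.02435, so d_i = -41.06 cm.
m = −d_i/d_o = −(-41.06)/(119) = +0.345.
The image is virtual, upright and reduced, behind the mirror.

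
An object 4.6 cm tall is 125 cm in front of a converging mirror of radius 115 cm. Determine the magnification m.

f = R/2 = 115/2 = 57.50 cm.
1/d_i = 1/f − 1/d_o = 1/(57.50) − 1/(125) = 0.009391, so d_i = 106.5 cm.
m = −d_i/d_o = −(106.5)/(125) = -0.852.
The image is real, inverted and reduced, in front of the mirror.

m = -0.852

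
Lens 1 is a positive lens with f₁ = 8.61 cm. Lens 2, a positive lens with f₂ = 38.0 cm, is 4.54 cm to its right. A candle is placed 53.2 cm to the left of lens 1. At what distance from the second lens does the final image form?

4.98 cm

Lens 1: 1/d_i1 = 1/f₁ − 1/d_o1 = 1/(8.61) − 1/(53.2) = 0.09735, so d_i1 = 10.27 cm.
The intermediate image is 10.27 cm to the right of lens 1, which lies 5.730 cm to the right of lens 2 — a virtual object — so d_o2 = −5.730 cm.
Lens 2: 1/d_i2 = 1/f₂ − 1/d_o2 = 1/(38.0) − 1/(-5.730) = 0.2008, so d_i2 = 4.98 cm.
The final image is real, 4.98 cm to the right of lens 2 (overall magnification ≈ -0.17).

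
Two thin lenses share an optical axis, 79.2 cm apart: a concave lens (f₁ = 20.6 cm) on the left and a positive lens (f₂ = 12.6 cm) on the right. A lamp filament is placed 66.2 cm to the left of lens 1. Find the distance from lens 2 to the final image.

Lens 1 is diverging, so f₁ = −20.6 cm.
Lens 1: 1/d_i1 = 1/f₁ − 1/d_o1 = 1/(-20.6) − 1/(66.2) = -0.06365, so d_i1 = -15.71 cm.
The intermediate image is 15.71 cm to the left of lens 1 (virtual), which is 79.2 − (-15.71) = 94.91 cm to the left of lens 2, so d_o2 = +94.91 cm.
Lens 2: 1/d_i2 = 1/f₂ − 1/d_o2 = 1/(12.6) − 1/(94.91) = 0.06883, so d_i2 = 14.5 cm.
The final image is real, 14.5 cm to the right of lens 2 (overall magnification ≈ -0.036).

14.5 cm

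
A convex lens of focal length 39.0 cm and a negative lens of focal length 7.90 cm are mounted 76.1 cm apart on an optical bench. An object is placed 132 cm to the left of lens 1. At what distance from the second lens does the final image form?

5.72 cm

Lens 1: 1/d_i1 = 1/f₁ − 1/d_o1 = 1/(39.0) − 1/(132) = 0.01807, so d_i1 = 55.35 cm.
The intermediate image is 55.35 cm to the right of lens 1, which is 76.1 − (55.35) = 20.75 cm to the left of lens 2, so d_o2 = +20.75 cm.
Lens 2 is diverging, so f₂ = −7.90 cm.
Lens 2: 1/d_i2 = 1/f₂ − 1/d_o2 = 1/(-7.90) − 1/(20.75) = -0.1748, so d_i2 = -5.72 cm.
The final image is virtual, 5.72 cm to the left of lens 2 (overall magnification ≈ -0.12).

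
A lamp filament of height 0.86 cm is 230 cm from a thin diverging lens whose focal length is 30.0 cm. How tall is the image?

0.0992 cm

For a diverging lens, f = -30.0 cm.
1/d_i = 1/f − 1/d_o = 1/(-30.00) − 1/(230) = -0.03768, so d_i = -26.54 cm.
m = −d_i/d_o = +0.1154.
|h_i| = |m|·h_o = 0.1154 × 0.86 = 0.0992 cm. The image is virtual, upright and reduced, on the same side as the object.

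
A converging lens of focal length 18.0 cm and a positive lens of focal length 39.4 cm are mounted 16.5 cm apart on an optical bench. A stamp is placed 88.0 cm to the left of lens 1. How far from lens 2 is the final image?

Lens 1: 1/d_i1 = 1/f₁ − 1/d_o1 = 1/(18.0) − 1/(88.0) = 0.04419, so d_i1 = 22.63 cm.
The intermediate image is 22.63 cm to the right of lens 1, which lies 6.130 cm to the right of lens 2 — a virtual object — so d_o2 = −6.130 cm.
Lens 2: 1/d_i2 = 1/f₂ − 1/d_o2 = 1/(39.4) − 1/(-6.130) = 0.1885, so d_i2 = 5.30 cm.
The final image is real, 5.30 cm to the right of lens 2 (overall magnification ≈ -0.22).

5.30 cm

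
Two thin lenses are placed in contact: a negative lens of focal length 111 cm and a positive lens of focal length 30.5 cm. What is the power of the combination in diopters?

P = +2.38 D

P₁ = 1/f₁ = 1/(-1.11 m) = -0.9009 D; P₂ = 1/f₂ = 1/(0.305 m) = +3.279 D.
For thin lenses in contact, P = P₁ + P₂ = (-0.9009) + (+3.279) = +2.38 D.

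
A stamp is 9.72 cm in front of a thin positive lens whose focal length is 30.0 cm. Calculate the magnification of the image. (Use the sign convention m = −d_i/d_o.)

1/d_i = 1/f − 1/d_o = 1/(30.00) − 1/(9.72) = -0.06955, so d_i = -14.38 cm.
m = −d_i/d_o = −(-14.38)/(9.72) = +1.48.
The image is virtual, upright and enlarged, on the same side as the object.

m = +1.48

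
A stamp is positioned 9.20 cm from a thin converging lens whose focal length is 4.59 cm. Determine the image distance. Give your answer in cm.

Lens equation: 1/q = 1/f − 1/p = 1/(4.590) − 1/(9.20) = 0.2179 − 0.1087 = 0.1092, so q = 9.16 cm.
The image is real, inverted and reduced, on the far side of the lens.

9.16 cm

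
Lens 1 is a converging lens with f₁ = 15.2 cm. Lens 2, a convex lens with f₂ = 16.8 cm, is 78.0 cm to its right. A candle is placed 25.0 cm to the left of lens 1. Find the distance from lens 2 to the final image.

Lens 1: 1/d_i1 = 1/f₁ − 1/d_o1 = 1/(15.2) − 1/(25.0) = 0.02579, so d_i1 = 38.78 cm.
The intermediate image is 38.78 cm to the right of lens 1, which is 78.0 − (38.78) = 39.22 cm to the left of lens 2, so d_o2 = +39.22 cm.
Lens 2: 1/d_i2 = 1/f₂ − 1/d_o2 = 1/(16.8) − 1/(39.22) = 0.03403, so d_i2 = 29.4 cm.
The final image is real, 29.4 cm to the right of lens 2 (overall magnification ≈ 1.2).

29.4 cm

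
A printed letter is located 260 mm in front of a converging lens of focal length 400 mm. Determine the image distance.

743 mm

Thin-lens equation: 1/s_i = 1/f − 1/s_o = 1/(400.0) − 1/(260) = 0.002500 − 0.003846 = -0.001346, so s_i = -743 mm.
The image is virtual, upright and enlarged, on the same side as the object.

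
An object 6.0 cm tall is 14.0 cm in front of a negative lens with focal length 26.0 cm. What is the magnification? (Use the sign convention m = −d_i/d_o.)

For a negative lens, f = -26.0 cm.
1/d_i = 1/f − 1/d_o = 1/(-26.00) − 1/(14.0) = -0.1099, so d_i = -9.100 cm.
m = −d_i/d_o = −(-9.100)/(14.0) = +0.650.
The image is virtual, upright and reduced, on the same side as the object.

m = +0.650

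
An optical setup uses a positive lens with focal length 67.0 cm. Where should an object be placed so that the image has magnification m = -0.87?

m = −d_i/d_o ⇒ d_i = −m·d_o.
1/f = 1/d_o + 1/d_i = 1/d_o − 1/(m·d_o) = (1 − 1/m)/d_o, so d_o = f(1 − 1/m) = (67.00)(1 − 1/(-0.87)) = 144 cm.

144 cm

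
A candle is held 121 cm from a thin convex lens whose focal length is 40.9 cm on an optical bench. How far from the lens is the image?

Thin-lens equation: 1/q = 1/f − 1/p = 1/(40.90) − 1/(121) = 0.02445 − 0.008264 = 0.01619, so q = 61.8 cm.
The image is real, inverted and reduced, on the far side of the lens.

61.8 cm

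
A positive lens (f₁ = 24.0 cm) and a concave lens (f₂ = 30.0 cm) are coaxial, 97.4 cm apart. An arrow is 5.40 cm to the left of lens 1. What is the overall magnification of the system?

m = +0.288

Lens 1: 1/d_i1 = 1/(24.0) − 1/(5.40) = -0.1435, so d_i1 = -6.968 cm; m₁ = −d_i1/d_o1 = +1.290.
d_o2 = 97.4 − (-6.968) = 104.4 cm.
f₂ = −30.0 cm (diverging).
Lens 2: 1/d_i2 = 1/(-30.0) − 1/(104.4) = -0.04291, so d_i2 = -23.30 cm; m₂ = −d_i2/d_o2 = +0.2232.
m = m₁·m₂ = (+1.290)(+0.2232) = +0.288.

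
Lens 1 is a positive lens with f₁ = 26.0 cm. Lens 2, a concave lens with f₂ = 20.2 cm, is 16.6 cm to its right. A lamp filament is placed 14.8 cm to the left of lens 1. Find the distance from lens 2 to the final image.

14.5 cm

Lens 1: 1/d_i1 = 1/f₁ − 1/d_o1 = 1/(26.0) − 1/(14.8) = -0.02911, so d_i1 = -34.36 cm.
The intermediate image is 34.36 cm to the left of lens 1 (virtual), which is 16.6 − (-34.36) = 50.96 cm to the left of lens 2, so d_o2 = +50.96 cm.
Lens 2 is diverging, so f₂ = −20.2 cm.
Lens 2: 1/d_i2 = 1/f₂ − 1/d_o2 = 1/(-20.2) − 1/(50.96) = -0.06913, so d_i2 = -14.5 cm.
The final image is virtual, 14.5 cm to the left of lens 2 (overall magnification ≈ 0.66).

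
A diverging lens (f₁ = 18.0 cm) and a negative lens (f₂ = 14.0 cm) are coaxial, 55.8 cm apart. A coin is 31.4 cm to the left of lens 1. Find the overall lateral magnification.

m = +0.0628

f₁ = −18.0 cm (diverging).
Lens 1: 1/d_i1 = 1/(-18.0) − 1/(31.4) = -0.08740, so d_i1 = -11.44 cm; m₁ = −d_i1/d_o1 = +0.3643.
d_o2 = 55.8 − (-11.44) = 67.24 cm.
f₂ = −14.0 cm (diverging).
Lens 2: 1/d_i2 = 1/(-14.0) − 1/(67.24) = -0.08630, so d_i2 = -11.59 cm; m₂ = −d_i2/d_o2 = +0.1723.
m = m₁·m₂ = (+0.3643)(+0.1723) = +0.0628.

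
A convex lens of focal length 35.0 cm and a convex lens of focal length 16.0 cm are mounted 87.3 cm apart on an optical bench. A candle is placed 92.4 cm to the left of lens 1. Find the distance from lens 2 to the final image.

Lens 1: 1/d_i1 = 1/f₁ − 1/d_o1 = 1/(35.0) − 1/(92.4) = 0.01775, so d_i1 = 56.34 cm.
The intermediate image is 56.34 cm to the right of lens 1, which is 87.3 − (56.34) = 30.96 cm to the left of lens 2, so d_o2 = +30.96 cm.
Lens 2: 1/d_i2 = 1/f₂ − 1/d_o2 = 1/(16.0) − 1/(30.96) = 0.03020, so d_i2 = 33.1 cm.
The final image is real, 33.1 cm to the right of lens 2 (overall magnification ≈ 0.65).

33.1 cm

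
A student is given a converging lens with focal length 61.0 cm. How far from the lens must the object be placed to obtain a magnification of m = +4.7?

48.0 cm

m = −d_i/d_o ⇒ d_i = −m·d_o.
1/f = 1/d_o + 1/d_i = 1/d_o − 1/(m·d_o) = (1 − 1/m)/d_o, so d_o = f(1 − 1/m) = (61.00)(1 − 1/(+4.7)) = 48.0 cm.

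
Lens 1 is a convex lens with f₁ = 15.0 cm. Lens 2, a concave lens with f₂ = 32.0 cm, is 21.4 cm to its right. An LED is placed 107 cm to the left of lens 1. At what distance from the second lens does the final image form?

Lens 1: 1/d_i1 = 1/f₁ − 1/d_o1 = 1/(15.0) − 1/(107) = 0.05732, so d_i1 = 17.45 cm.
The intermediate image is 17.45 cm to the right of lens 1, which is 21.4 − (17.45) = 3.950 cm to the left of lens 2, so d_o2 = +3.950 cm.
Lens 2 is diverging, so f₂ = −32.0 cm.
Lens 2: 1/d_i2 = 1/f₂ − 1/d_o2 = 1/(-32.0) − 1/(3.950) = -0.2844, so d_i2 = -3.52 cm.
The final image is virtual, 3.52 cm to the left of lens 2 (overall magnification ≈ -0.15).

3.52 cm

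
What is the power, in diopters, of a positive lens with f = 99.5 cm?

f = 99.5 cm = 0.995 m.
P = 1/f = 1/(0.995 m) = +1.01 D.

P = +1.01 D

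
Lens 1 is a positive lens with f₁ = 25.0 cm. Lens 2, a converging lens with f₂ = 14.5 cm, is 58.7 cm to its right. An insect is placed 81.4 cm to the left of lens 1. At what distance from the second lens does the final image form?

Lens 1: 1/d_i1 = 1/f₁ − 1/d_o1 = 1/(25.0) − 1/(81.4) = 0.02771, so d_i1 = 36.08 cm.
The intermediate image is 36.08 cm to the right of lens 1, which is 58.7 − (36.08) = 22.62 cm to the left of lens 2, so d_o2 = +22.62 cm.
Lens 2: 1/d_i2 = 1/f₂ − 1/d_o2 = 1/(14.5) − 1/(22.62) = 0.02476, so d_i2 = 40.4 cm.
The final image is real, 40.4 cm to the right of lens 2 (overall magnification ≈ 0.79).

40.4 cm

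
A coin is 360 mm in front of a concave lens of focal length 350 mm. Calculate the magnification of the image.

m = +0.493

For a concave lens, f = -350 mm.
1/d_i = 1/f − 1/d_o = 1/(-350.0) − 1/(360) = -0.005635, so d_i = -177.5 mm.
m = −d_i/d_o = −(-177.5)/(360) = +0.493.
The image is virtual, upright and reduced, on the same side as the object.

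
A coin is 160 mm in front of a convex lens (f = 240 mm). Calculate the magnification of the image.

1/d_i = 1/f − 1/d_o = 1/(240.0) − 1/(160) = -0.002083, so d_i = -480.0 mm.
m = −d_i/d_o = −(-480.0)/(160) = +3.00.
The image is virtual, upright and enlarged, on the same side as the object.

m = +3.00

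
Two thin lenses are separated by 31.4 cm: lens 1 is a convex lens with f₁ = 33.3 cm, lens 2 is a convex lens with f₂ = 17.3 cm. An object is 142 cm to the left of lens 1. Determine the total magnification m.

m = -0.180

Lens 1: 1/d_i1 = 1/(33.3) − 1/(142) = 0.02299, so d_i1 = 43.50 cm; m₁ = −d_i1/d_o1 = -0.3063.
d_o2 = 31.4 − (43.50) = -12.10 cm (virtual object).
Lens 2: 1/d_i2 = 1/(17.3) − 1/(-12.10) = 0.1404, so d_i2 = 7.120 cm; m₂ = −d_i2/d_o2 = +0.5884.
m = m₁·m₂ = (-0.3063)(+0.5884) = -0.180.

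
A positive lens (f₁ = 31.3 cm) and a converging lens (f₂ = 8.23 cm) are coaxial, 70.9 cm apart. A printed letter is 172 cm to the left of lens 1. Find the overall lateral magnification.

Lens 1: 1/d_i1 = 1/(31.3) − 1/(172) = 0.02613, so d_i1 = 38.26 cm; m₁ = −d_i1/d_o1 = -0.2224.
d_o2 = 70.9 − (38.26) = 32.64 cm.
Lens 2: 1/d_i2 = 1/(8.23) − 1/(32.64) = 0.09087, so d_i2 = 11.00 cm; m₂ = −d_i2/d_o2 = -0.3372.
m = m₁·m₂ = (-0.2224)(-0.3372) = +0.0750.

m = +0.0750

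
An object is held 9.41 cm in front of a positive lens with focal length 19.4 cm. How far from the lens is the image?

18.3 cm

Lens equation: 1/v = 1/f − 1/u = 1/(19.40) − 1/(9.41) = 0.05155 − 0.1063 = -0.05472, so v = -18.3 cm.
The image is virtual, upright and enlarged, on the same side as the object.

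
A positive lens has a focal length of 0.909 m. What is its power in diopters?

P = +1.10 D

P = 1/f = 1/(0.909 m) = +1.10 D.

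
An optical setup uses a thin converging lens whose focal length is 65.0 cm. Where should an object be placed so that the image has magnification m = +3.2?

44.7 cm

m = −d_i/d_o ⇒ d_i = −m·d_o.
1/f = 1/d_o + 1/d_i = 1/d_o − 1/(m·d_o) = (1 − 1/m)/d_o, so d_o = f(1 − 1/m) = (65.00)(1 − 1/(+3.2)) = 44.7 cm.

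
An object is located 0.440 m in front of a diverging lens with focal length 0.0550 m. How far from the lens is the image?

0.0489 m

For a diverging lens, f = -0.0550 m.
Lens equation: 1/q = 1/f − 1/p = 1/(-0.05500) − 1/(0.440) = -18.18 − 2.273 = -20.45, so q = -0.0489 m.
The image is virtual, upright and reduced, on the same side as the object.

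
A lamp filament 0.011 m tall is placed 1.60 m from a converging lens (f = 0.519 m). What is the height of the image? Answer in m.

1/d_i = 1/f − 1/d_o = 1/(0.5190) − 1/(1.60) = 1.302, so d_i = 0.7682 m.
m = −d_i/d_o = -0.4801.
|h_i| = |m|·h_o = 0.4801 × 0.011 = 0.00528 m. The image is real, inverted and reduced, on the far side of the lens.

0.00528 m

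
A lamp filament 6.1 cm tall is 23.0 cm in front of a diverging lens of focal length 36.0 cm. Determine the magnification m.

m = +0.610

For a diverging lens, f = -36.0 cm.
1/d_i = 1/f − 1/d_o = 1/(-36.00) − 1/(23.0) = -0.07126, so d_i = -14.03 cm.
m = −d_i/d_o = −(-14.03)/(23.0) = +0.610.
The image is virtual, upright and reduced, on the same side as the object.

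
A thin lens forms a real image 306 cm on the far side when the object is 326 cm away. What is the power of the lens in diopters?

P = +0.634 D

d_i = +306 cm.
1/f = 1/d_o + 1/d_i = 1/(326) + 1/(306) = 0.006335 cm⁻¹.
f = 157.8 cm = 1.578 m, so P = 1/f = +0.634 D.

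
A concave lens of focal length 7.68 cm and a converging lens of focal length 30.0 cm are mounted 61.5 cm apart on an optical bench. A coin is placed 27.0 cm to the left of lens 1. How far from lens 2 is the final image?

54.0 cm

Lens 1 is diverging, so f₁ = −7.68 cm.
Lens 1: 1/d_i1 = 1/f₁ − 1/d_o1 = 1/(-7.68) − 1/(27.0) = -0.1672, so d_i1 = -5.979 cm.
The intermediate image is 5.979 cm to the left of lens 1 (virtual), which is 61.5 − (-5.979) = 67.48 cm to the left of lens 2, so d_o2 = +67.48 cm.
Lens 2: 1/d_i2 = 1/f₂ − 1/d_o2 = 1/(30.0) − 1/(67.48) = 0.01851, so d_i2 = 54.0 cm.
The final image is real, 54.0 cm to the right of lens 2 (overall magnification ≈ -0.18).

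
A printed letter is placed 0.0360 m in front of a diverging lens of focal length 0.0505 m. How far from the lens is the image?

0.0210 m

For a diverging lens, f = -0.0505 m.
Lens equation: 1/q = 1/f − 1/p = 1/(-0.05050) − 1/(0.0360) = -19.80 − 27.78 = -47.58, so q = -0.0210 m.
The image is virtual, upright and reduced, on the same side as the object.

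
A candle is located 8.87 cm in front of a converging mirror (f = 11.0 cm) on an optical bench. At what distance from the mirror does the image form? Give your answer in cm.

Mirror equation: 1/d_i = 1/f − 1/d_o = 1/(11.00) − 1/(8.87) = 0.09091 − 0.1127 = -0.02183, so d_i = -45.8 cm.
The image is virtual, upright and enlarged, behind the mirror.

45.8 cm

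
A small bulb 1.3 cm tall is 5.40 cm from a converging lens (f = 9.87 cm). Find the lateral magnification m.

1/d_i = 1/f − 1/d_o = 1/(9.870) − 1/(5.40) = -0.08387, so d_i = -11.92 cm.
m = −d_i/d_o = −(-11.92)/(5.40) = +2.21.
The image is virtual, upright and enlarged, on the same side as the object.

m = +2.21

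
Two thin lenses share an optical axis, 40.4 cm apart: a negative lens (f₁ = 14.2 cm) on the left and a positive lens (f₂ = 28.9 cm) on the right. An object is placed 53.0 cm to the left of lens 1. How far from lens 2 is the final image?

Lens 1 is diverging, so f₁ = −14.2 cm.
Lens 1: 1/d_i1 = 1/f₁ − 1/d_o1 = 1/(-14.2) − 1/(53.0) = -0.08929, so d_i1 = -11.20 cm.
The intermediate image is 11.20 cm to the left of lens 1 (virtual), which is 40.4 − (-11.20) = 51.60 cm to the left of lens 2, so d_o2 = +51.60 cm.
Lens 2: 1/d_i2 = 1/f₂ − 1/d_o2 = 1/(28.9) − 1/(51.60) = 0.01522, so d_i2 = 65.7 cm.
The final image is real, 65.7 cm to the right of lens 2 (overall magnification ≈ -0.27).

65.7 cm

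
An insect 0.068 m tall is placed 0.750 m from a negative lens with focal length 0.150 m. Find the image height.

0.0113 m

For a negative lens, f = -0.150 m.
1/d_i = 1/f − 1/d_o = 1/(-0.1500) − 1/(0.750) = -8.000, so d_i = -0.1250 m.
m = −d_i/d_o = +0.1667.
|h_i| = |m|·h_o = 0.1667 × 0.068 = 0.0113 m. The image is virtual, upright and reduced, on the same side as the object.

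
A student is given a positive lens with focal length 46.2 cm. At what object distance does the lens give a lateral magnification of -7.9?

52.0 cm

m = −d_i/d_o ⇒ d_i = −m·d_o.
1/f = 1/d_o + 1/d_i = 1/d_o − 1/(m·d_o) = (1 − 1/m)/d_o, so d_o = f(1 − 1/m) = (46.20)(1 − 1/(-7.9)) = 52.0 cm.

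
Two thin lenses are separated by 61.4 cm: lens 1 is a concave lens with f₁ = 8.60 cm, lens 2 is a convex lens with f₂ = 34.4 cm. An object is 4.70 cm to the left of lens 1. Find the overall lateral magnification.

m = -0.740

f₁ = −8.60 cm (diverging).
Lens 1: 1/d_i1 = 1/(-8.60) − 1/(4.70) = -0.3290, so d_i1 = -3.039 cm; m₁ = −d_i1/d_o1 = +0.6466.
d_o2 = 61.4 − (-3.039) = 64.44 cm.
Lens 2: 1/d_i2 = 1/(34.4) − 1/(64.44) = 0.01355, so d_i2 = 73.79 cm; m₂ = −d_i2/d_o2 = -1.145.
m = m₁·m₂ = (+0.6466)(-1.145) = -0.740.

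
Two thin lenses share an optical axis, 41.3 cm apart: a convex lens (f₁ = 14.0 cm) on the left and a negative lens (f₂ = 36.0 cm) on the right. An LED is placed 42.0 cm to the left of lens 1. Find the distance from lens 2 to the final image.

Lens 1: 1/d_i1 = 1/f₁ − 1/d_o1 = 1/(14.0) − 1/(42.0) = 0.04762, so d_i1 = 21.00 cm.
The intermediate image is 21.00 cm to the right of lens 1, which is 41.3 − (21.00) = 20.30 cm to the left of lens 2, so d_o2 = +20.30 cm.
Lens 2 is diverging, so f₂ = −36.0 cm.
Lens 2: 1/d_i2 = 1/f₂ − 1/d_o2 = 1/(-36.0) − 1/(20.30) = -0.07704, so d_i2 = -13.0 cm.
The final image is virtual, 13.0 cm to the left of lens 2 (overall magnification ≈ -0.32).

13.0 cm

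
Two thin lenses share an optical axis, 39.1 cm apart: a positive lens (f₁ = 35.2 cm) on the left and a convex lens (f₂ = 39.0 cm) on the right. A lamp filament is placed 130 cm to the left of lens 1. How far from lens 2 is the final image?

Lens 1: 1/d_i1 = 1/f₁ − 1/d_o1 = 1/(35.2) − 1/(130) = 0.02072, so d_i1 = 48.27 cm.
The intermediate image is 48.27 cm to the right of lens 1, which lies 9.170 cm to the right of lens 2 — a virtual object — so d_o2 = −9.170 cm.
Lens 2: 1/d_i2 = 1/f₂ − 1/d_o2 = 1/(39.0) − 1/(-9.170) = 0.1347, so d_i2 = 7.42 cm.
The final image is real, 7.42 cm to the right of lens 2 (overall magnification ≈ -0.30).

7.42 cm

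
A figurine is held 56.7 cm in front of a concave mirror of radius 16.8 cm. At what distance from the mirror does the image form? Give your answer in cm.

f = R/2 = 16.8/2 = 8.400 cm.
Mirror equation: 1/s_i = 1/f − 1/s_o = 1/(8.400) − 1/(56.7) = 0.1190 − 0.01764 = 0.1014, so s_i = 9.86 cm.
The image is real, inverted and reduced, in front of the mirror.

9.86 cm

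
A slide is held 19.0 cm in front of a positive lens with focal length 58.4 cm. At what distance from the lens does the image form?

28.2 cm

Thin-lens equation: 1/d_i = 1/f − 1/d_o = 1/(58.40) − 1/(19.0) = 0.01712 − 0.05263 = -0.03551, so d_i = -28.2 cm.
The image is virtual, upright and enlarged, on the same side as the object.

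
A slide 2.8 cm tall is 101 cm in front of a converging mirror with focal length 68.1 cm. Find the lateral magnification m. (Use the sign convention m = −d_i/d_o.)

m = -2.07

1/d_i = 1/f − 1/d_o = 1/(68.10) − 1/(101) = 0.004783, so d_i = 209.1 cm.
m = −d_i/d_o = −(209.1)/(101) = -2.07.
The image is real, inverted and enlarged, in front of the mirror.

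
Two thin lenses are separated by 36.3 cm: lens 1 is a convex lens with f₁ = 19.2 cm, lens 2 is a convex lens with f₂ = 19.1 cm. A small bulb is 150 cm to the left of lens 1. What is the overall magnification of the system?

Lens 1: 1/d_i1 = 1/(19.2) − 1/(150) = 0.04542, so d_i1 = 22.02 cm; m₁ = −d_i1/d_o1 = -0.1468.
d_o2 = 36.3 − (22.02) = 14.28 cm.
Lens 2: 1/d_i2 = 1/(19.1) − 1/(14.28) = -0.01767, so d_i2 = -56.59 cm; m₂ = −d_i2/d_o2 = +3.963.
m = m₁·m₂ = (-0.1468)(+3.963) = -0.582.

m = -0.582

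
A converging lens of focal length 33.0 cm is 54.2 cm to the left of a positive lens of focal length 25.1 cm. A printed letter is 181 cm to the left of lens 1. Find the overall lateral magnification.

m = -0.497

Lens 1: 1/d_i1 = 1/(33.0) − 1/(181) = 0.02478, so d_i1 = 40.36 cm; m₁ = −d_i1/d_o1 = -0.2230.
d_o2 = 54.2 − (40.36) = 13.84 cm.
Lens 2: 1/d_i2 = 1/(25.1) − 1/(13.84) = -0.03241, so d_i2 = -30.85 cm; m₂ = −d_i2/d_o2 = +2.229.
m = m₁·m₂ = (-0.2230)(+2.229) = -0.497.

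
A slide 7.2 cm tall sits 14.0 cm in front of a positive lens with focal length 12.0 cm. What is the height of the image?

1/d_i = 1/f − 1/d_o = 1/(12.00) − 1/(14.0) = 0.01190, so d_i = 84.00 cm.
m = −d_i/d_o = -6.000.
|h_i| = |m|·h_o = 6.000 × 7.2 = 43.2 cm. The image is real, inverted and enlarged, on the far side of the lens.

43.2 cm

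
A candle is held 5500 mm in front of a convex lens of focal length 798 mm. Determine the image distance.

Lens equation: 1/q = 1/f − 1/p = 1/(798.0) − 1/(5500) = 0.001253 − 0.0001818 = 0.001071, so q = 933 mm.
The image is real, inverted and reduced, on the far side of the lens.

933 mm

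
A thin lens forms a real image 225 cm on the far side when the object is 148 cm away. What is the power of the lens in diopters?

d_i = +225 cm.
1/f = 1/d_o + 1/d_i = 1/(148) + 1/(225) = 0.01120 cm⁻¹.
f = 89.28 cm = 0.8928 m, so P = 1/f = +1.12 D.

P = +1.12 D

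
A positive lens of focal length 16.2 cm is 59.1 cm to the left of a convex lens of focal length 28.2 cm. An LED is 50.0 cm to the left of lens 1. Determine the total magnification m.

Lens 1: 1/d_i1 = 1/(16.2) − 1/(50.0) = 0.04173, so d_i1 = 23.96 cm; m₁ = −d_i1/d_o1 = -0.4792.
d_o2 = 59.1 − (23.96) = 35.14 cm.
Lens 2: 1/d_i2 = 1/(28.2) − 1/(35.14) = 0.007003, so d_i2 = 142.8 cm; m₂ = −d_i2/d_o2 = -4.063.
m = m₁·m₂ = (-0.4792)(-4.063) = +1.95.

m = +1.95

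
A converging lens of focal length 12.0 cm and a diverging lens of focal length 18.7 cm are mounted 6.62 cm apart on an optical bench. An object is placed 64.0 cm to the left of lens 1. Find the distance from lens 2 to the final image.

14.4 cm

Lens 1: 1/d_i1 = 1/f₁ − 1/d_o1 = 1/(12.0) − 1/(64.0) = 0.06771, so d_i1 = 14.77 cm.
The intermediate image is 14.77 cm to the right of lens 1, which lies 8.150 cm to the right of lens 2 — a virtual object — so d_o2 = −8.150 cm.
Lens 2 is diverging, so f₂ = −18.7 cm.
Lens 2: 1/d_i2 = 1/f₂ − 1/d_o2 = 1/(-18.7) − 1/(-8.150) = 0.06922, so d_i2 = 14.4 cm.
The final image is real, 14.4 cm to the right of lens 2 (overall magnification ≈ -0.41).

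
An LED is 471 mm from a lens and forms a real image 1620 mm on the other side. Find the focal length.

f = 365 mm (converging)

Real image ⇒ d_i = +1620 mm.
1/f = 1/d_o + 1/d_i = 1/(471) + 1/(1620) = 0.002740, so f = 365 mm.
Since f is positive, the lens is converging.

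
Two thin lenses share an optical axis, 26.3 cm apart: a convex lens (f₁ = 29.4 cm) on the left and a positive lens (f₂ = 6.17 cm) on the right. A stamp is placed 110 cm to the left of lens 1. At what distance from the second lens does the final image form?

Lens 1: 1/d_i1 = 1/f₁ − 1/d_o1 = 1/(29.4) − 1/(110) = 0.02492, so d_i1 = 40.12 cm.
The intermediate image is 40.12 cm to the right of lens 1, which lies 13.82 cm to the right of lens 2 — a virtual object — so d_o2 = −13.82 cm.
Lens 2: 1/d_i2 = 1/f₂ − 1/d_o2 = 1/(6.17) − 1/(-13.82) = 0.2344, so d_i2 = 4.27 cm.
The final image is real, 4.27 cm to the right of lens 2 (overall magnification ≈ -0.11).

4.27 cm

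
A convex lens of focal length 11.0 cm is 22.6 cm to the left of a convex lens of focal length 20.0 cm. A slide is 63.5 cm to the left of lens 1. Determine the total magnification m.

m = -0.391

Lens 1: 1/d_i1 = 1/(11.0) − 1/(63.5) = 0.07516, so d_i1 = 13.30 cm; m₁ = −d_i1/d_o1 = -0.2094.
d_o2 = 22.6 − (13.30) = 9.300 cm.
Lens 2: 1/d_i2 = 1/(20.0) − 1/(9.300) = -0.05753, so d_i2 = -17.38 cm; m₂ = −d_i2/d_o2 = +1.869.
m = m₁·m₂ = (-0.2094)(+1.869) = -0.391.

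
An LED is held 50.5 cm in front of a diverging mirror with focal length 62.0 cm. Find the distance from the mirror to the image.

For a diverging mirror, f = -62.0 cm.
Mirror equation: 1/d_i = 1/f − 1/d_o = 1/(-62.00) − 1/(50.5) = -0.01613 − 0.01980 = -0.03593, so d_i = -27.8 cm.
The image is virtual, upright and reduced, behind the mirror.

27.8 cm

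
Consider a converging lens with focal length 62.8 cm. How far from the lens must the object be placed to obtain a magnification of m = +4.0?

47.1 cm

m = −d_i/d_o ⇒ d_i = −m·d_o.
1/f = 1/d_o + 1/d_i = 1/d_o − 1/(m·d_o) = (1 − 1/m)/d_o, so d_o = f(1 − 1/m) = (62.80)(1 − 1/(+4.0)) = 47.1 cm.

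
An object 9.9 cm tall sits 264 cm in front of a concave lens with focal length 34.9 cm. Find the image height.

1.16 cm

For a concave lens, f = -34.9 cm.
1/d_i = 1/f − 1/d_o = 1/(-34.90) − 1/(264) = -0.03244, so d_i = -30.83 cm.
m = −d_i/d_o = +0.1168.
|h_i| = |m|·h_o = 0.1168 × 9.9 = 1.16 cm. The image is virtual, upright and reduced, on the same side as the object.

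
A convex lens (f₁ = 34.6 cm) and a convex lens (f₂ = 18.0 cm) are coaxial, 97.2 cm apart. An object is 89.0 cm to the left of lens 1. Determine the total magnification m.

m = +0.507

Lens 1: 1/d_i1 = 1/(34.6) − 1/(89.0) = 0.01767, so d_i1 = 56.61 cm; m₁ = −d_i1/d_o1 = -0.6361.
d_o2 = 97.2 − (56.61) = 40.59 cm.
Lens 2: 1/d_i2 = 1/(18.0) − 1/(40.59) = 0.03092, so d_i2 = 32.34 cm; m₂ = −d_i2/d_o2 = -0.7968.
m = m₁·m₂ = (-0.6361)(-0.7968) = +0.507.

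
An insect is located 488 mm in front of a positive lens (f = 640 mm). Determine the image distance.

2050 mm

Thin-lens equation: 1/q = 1/f − 1/p = 1/(640.0) − 1/(488) = 0.001563 − 0.002049 = -0.0004867, so q = -2050 mm.
The image is virtual, upright and enlarged, on the same side as the object.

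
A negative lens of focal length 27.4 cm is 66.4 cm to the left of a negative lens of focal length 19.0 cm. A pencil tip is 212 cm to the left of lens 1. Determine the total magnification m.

f₁ = −27.4 cm (diverging).
Lens 1: 1/d_i1 = 1/(-27.4) − 1/(212) = -0.04121, so d_i1 = -24.26 cm; m₁ = −d_i1/d_o1 = +0.1144.
d_o2 = 66.4 − (-24.26) = 90.66 cm.
f₂ = −19.0 cm (diverging).
Lens 2: 1/d_i2 = 1/(-19.0) − 1/(90.66) = -0.06366, so d_i2 = -15.71 cm; m₂ = −d_i2/d_o2 = +0.1733.
m = m₁·m₂ = (+0.1144)(+0.1733) = +0.0198.

m = +0.0198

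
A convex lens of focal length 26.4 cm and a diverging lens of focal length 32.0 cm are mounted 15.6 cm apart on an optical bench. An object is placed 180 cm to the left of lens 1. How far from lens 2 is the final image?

Lens 1: 1/d_i1 = 1/f₁ − 1/d_o1 = 1/(26.4) − 1/(180) = 0.03232, so d_i1 = 30.94 cm.
The intermediate image is 30.94 cm to the right of lens 1, which lies 15.34 cm to the right of lens 2 — a virtual object — so d_o2 = −15.34 cm.
Lens 2 is diverging, so f₂ = −32.0 cm.
Lens 2: 1/d_i2 = 1/f₂ − 1/d_o2 = 1/(-32.0) − 1/(-15.34) = 0.03394, so d_i2 = 29.5 cm.
The final image is real, 29.5 cm to the right of lens 2 (overall magnification ≈ -0.33).

29.5 cm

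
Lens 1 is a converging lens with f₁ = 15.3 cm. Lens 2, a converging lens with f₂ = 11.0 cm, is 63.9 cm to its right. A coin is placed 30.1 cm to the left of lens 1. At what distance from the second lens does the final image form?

Lens 1: 1/d_i1 = 1/f₁ − 1/d_o1 = 1/(15.3) − 1/(30.1) = 0.03214, so d_i1 = 31.12 cm.
The intermediate image is 31.12 cm to the right of lens 1, which is 63.9 − (31.12) = 32.78 cm to the left of lens 2, so d_o2 = +32.78 cm.
Lens 2: 1/d_i2 = 1/f₂ − 1/d_o2 = 1/(11.0) − 1/(32.78) = 0.06040, so d_i2 = 16.6 cm.
The final image is real, 16.6 cm to the right of lens 2 (overall magnification ≈ 0.52).

16.6 cm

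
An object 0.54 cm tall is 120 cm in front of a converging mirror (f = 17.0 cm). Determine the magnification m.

1/d_i = 1/f − 1/d_o = 1/(17.00) − 1/(120) = 0.05049, so d_i = 19.81 cm.
m = −d_i/d_o = −(19.81)/(120) = -0.165.
The image is real, inverted and reduced, in front of the mirror.

m = -0.165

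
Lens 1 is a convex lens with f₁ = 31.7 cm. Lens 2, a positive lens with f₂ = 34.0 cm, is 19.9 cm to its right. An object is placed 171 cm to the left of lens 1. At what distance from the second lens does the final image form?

Lens 1: 1/d_i1 = 1/f₁ − 1/d_o1 = 1/(31.7) − 1/(171) = 0.02570, so d_i1 = 38.91 cm.
The intermediate image is 38.91 cm to the right of lens 1, which lies 19.01 cm to the right of lens 2 — a virtual object — so d_o2 = −19.01 cm.
Lens 2: 1/d_i2 = 1/f₂ − 1/d_o2 = 1/(34.0) − 1/(-19.01) = 0.08202, so d_i2 = 12.2 cm.
The final image is real, 12.2 cm to the right of lens 2 (overall magnification ≈ -0.15).

12.2 cm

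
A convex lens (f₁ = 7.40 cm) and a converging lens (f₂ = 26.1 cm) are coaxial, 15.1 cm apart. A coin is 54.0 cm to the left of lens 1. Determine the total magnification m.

Lens 1: 1/d_i1 = 1/(7.40) − 1/(54.0) = 0.1166, so d_i1 = 8.575 cm; m₁ = −d_i1/d_o1 = -0.1588.
d_o2 = 15.1 − (8.575) = 6.525 cm.
Lens 2: 1/d_i2 = 1/(26.1) − 1/(6.525) = -0.1149, so d_i2 = -8.700 cm; m₂ = −d_i2/d_o2 = +1.333.
m = m₁·m₂ = (-0.1588)(+1.333) = -0.212.

m = -0.212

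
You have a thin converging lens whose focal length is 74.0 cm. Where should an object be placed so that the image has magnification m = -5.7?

87.0 cm

m = −d_i/d_o ⇒ d_i = −m·d_o.
1/f = 1/d_o + 1/d_i = 1/d_o − 1/(m·d_o) = (1 − 1/m)/d_o, so d_o = f(1 − 1/m) = (74.00)(1 − 1/(-5.7)) = 87.0 cm.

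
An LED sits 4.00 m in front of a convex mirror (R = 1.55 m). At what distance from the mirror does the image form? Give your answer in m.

f = R/2 = 1.55/2 = 0.7750 m; for a convex mirror, f = -0.7750 m.
Mirror equation: 1/s_i = 1/f − 1/s_o = 1/(-0.7750) − 1/(4.00) = -1.290 − 0.2500 = -1.540, so s_i = -0.649 m.
The image is virtual, upright and reduced, behind the mirror.

0.649 m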